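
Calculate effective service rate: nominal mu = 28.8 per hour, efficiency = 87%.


Effective rate = mu * efficiency = 28.8 * 0.87 = 25.06 per hour

25.06 per hour


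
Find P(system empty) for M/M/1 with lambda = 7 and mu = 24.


P0 = 1 - rho = 1 - 7/24 = 0.7083

0.7083


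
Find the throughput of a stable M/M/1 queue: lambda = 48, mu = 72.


For a stable queue (lambda < mu), throughput = lambda = 48 per hour

48 per hour


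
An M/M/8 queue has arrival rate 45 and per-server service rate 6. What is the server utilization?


rho = lambda/(c*mu) = 45/(8*6) = 0.9375

0.9375


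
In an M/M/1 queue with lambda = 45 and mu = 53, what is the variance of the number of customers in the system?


rho = 45/53; Var(N) = rho/(1-rho)^2 = 37.27

37.27


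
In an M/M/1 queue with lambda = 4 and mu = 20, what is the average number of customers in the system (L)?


rho = 4/20; L = rho/(1-rho) = 0.25

0.25


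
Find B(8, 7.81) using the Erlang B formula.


B(N,A) = (A^N/N!) / sum(A^k/k!, k=0..N) with N=8, A=7.81 = 0.225

0.225


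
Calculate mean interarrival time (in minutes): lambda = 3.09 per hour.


Mean interarrival time = 60/lambda = 60/3.09 = 19.42 minutes

19.42 minutes


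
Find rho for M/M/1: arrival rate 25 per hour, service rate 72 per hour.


rho = lambda/mu = 25/72 = 0.3472

0.3472


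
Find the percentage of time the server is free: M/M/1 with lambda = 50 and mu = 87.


Idle fraction = (1 - rho) * 100 = (1 - 50/87) * 100 = 42.5%

42.5%


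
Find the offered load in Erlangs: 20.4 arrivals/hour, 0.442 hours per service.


Offered load a = lambda * E[S] = 20.4 * 0.442 = 9.02 Erlangs

9.02 Erlangs


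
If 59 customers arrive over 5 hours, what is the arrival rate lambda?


lambda = total arrivals / time = 59 / 5 = 11.8 per hour

11.8 per hour


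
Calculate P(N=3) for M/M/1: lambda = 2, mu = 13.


rho = 2/13; P(n) = (1-rho)*rho^n = (1-2/13)*(2/13)^3 = 0.0031

0.0031


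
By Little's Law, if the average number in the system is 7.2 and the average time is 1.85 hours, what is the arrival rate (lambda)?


lambda = L / W = 7.2 / 1.85 = 3.89 per hour

3.89 per hour


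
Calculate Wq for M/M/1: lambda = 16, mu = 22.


rho = 16/22; Wq = rho/(mu - lambda) = 0.1212 hours

0.1212 hours


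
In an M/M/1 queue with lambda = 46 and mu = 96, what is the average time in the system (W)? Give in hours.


W = 1/(mu - lambda) = 1/(96 - 46) = 0.02 hours

0.02 hours


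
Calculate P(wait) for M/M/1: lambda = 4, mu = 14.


P(wait) = rho = lambda/mu = 4/14 = 0.2857

0.2857


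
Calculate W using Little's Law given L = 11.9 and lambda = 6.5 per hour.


W = L / lambda = 11.9 / 6.5 = 1.8308 hours

1.8308 hours


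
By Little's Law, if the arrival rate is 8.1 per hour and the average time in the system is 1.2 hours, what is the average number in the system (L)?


L = lambda * W = 8.1 * 1.2 = 9.72

9.72


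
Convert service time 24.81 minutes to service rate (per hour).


mu = 60 / avg_service_time = 60 / 24.81 = 2.42 per hour

2.42 per hour


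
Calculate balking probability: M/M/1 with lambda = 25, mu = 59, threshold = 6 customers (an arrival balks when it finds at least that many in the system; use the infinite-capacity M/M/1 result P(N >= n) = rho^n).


P(N >= 6) = rho^6 = (25/59)^6 = 0.0058

0.0058


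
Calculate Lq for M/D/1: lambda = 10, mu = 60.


M/D/1: Lq = rho^2 / (2*(1-rho)) where rho = 10/60; Lq = 0.02

0.02


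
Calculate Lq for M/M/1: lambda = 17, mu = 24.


rho = 17/24; Lq = rho^2/(1-rho) = 1.72

1.72


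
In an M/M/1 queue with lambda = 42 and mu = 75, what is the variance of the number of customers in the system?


rho = 42/75; Var(N) = rho/(1-rho)^2 = 2.89

2.89


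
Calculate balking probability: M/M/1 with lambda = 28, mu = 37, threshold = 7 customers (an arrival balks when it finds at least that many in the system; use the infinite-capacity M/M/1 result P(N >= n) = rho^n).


P(N >= 7) = rho^7 = (28/37)^7 = 0.1421

0.1421


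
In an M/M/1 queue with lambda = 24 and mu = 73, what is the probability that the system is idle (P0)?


P0 = 1 - rho = 1 - 24/73 = 0.6712

0.6712


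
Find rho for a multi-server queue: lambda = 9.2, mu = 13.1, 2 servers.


rho = lambda / (c * mu) = 9.2 / (2 * 13.1) = 0.3511

0.3511


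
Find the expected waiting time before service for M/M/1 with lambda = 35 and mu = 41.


rho = 35/41; Wq = rho/(mu - lambda) = 0.1423 hours

0.1423 hours


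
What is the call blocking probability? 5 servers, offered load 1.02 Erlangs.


B(N,A) = (A^N/N!) / sum(A^k/k!, k=0..N) with N=5, A=1.02 = 0.0033

0.0033


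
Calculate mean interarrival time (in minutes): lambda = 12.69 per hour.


Mean interarrival time = 60/lambda = 60/12.69 = 4.73 minutes

4.73 minutes


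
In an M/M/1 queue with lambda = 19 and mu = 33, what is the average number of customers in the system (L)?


rho = 19/33; L = rho/(1-rho) = 1.36

1.36


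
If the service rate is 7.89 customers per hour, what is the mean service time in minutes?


Mean service time = 60/mu = 60/7.89 = 7.6 minutes

7.6 minutes


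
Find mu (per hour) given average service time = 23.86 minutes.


mu = 60 / avg_service_time = 60 / 23.86 = 2.51 per hour

2.51 per hour


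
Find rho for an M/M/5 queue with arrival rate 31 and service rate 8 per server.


rho = lambda/(c*mu) = 31/(5*8) = 0.775

0.775


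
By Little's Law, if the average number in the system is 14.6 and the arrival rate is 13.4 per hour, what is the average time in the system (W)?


W = L / lambda = 14.6 / 13.4 = 1.0896 hours

1.0896 hours


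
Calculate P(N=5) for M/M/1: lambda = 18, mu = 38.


rho = 18/38; P(n) = (1-rho)*rho^n = (1-18/38)*(18/38)^5 = 0.0126

0.0126


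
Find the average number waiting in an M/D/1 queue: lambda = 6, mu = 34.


M/D/1: Lq = rho^2 / (2*(1-rho)) where rho = 6/34; Lq = 0.02

0.02


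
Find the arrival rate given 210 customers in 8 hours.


lambda = total arrivals / time = 210 / 8 = 26.25 per hour

26.25 per hour


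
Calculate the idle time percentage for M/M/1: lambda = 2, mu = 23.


Idle fraction = (1 - rho) * 100 = (1 - 2/23) * 100 = 91.3%

91.3%


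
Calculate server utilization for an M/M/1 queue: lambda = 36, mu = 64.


rho = lambda/mu = 36/64 = 0.5625

0.5625


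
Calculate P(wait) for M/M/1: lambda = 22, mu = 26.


P(wait) = rho = lambda/mu = 22/26 = 0.8462

0.8462


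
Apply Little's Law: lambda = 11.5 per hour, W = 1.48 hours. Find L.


L = lambda * W = 11.5 * 1.48 = 17.02

17.02


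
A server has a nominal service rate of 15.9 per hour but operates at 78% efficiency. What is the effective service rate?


Effective rate = mu * efficiency = 15.9 * 0.78 = 12.4 per hour

12.4 per hour


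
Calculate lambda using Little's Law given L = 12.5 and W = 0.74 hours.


lambda = L / W = 12.5 / 0.74 = 16.89 per hour

16.89 per hour


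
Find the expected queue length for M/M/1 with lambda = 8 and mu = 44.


rho = 8/44; Lq = rho^2/(1-rho) = 0.04

0.04


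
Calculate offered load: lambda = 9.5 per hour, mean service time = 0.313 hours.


Offered load a = lambda * E[S] = 9.5 * 0.313 = 2.97 Erlangs

2.97 Erlangs


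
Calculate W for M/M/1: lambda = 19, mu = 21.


W = 1/(mu - lambda) = 1/(21 - 19) = 0.5 hours

0.5 hours


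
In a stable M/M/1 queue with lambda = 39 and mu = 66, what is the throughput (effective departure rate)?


For a stable queue (lambda < mu), throughput = lambda = 39 per hour

39 per hour


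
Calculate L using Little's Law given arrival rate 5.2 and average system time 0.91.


L = lambda * W = 5.2 * 0.91 = 4.73

4.73


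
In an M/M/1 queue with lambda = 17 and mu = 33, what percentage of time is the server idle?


Idle fraction = (1 - rho) * 100 = (1 - 17/33) * 100 = 48.5%

48.5%


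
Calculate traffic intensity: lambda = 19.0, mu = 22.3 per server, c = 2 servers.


rho = lambda / (c * mu) = 19.0 / (2 * 22.3) = 0.426

0.426


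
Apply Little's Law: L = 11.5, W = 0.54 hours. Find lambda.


lambda = L / W = 11.5 / 0.54 = 21.3 per hour

21.3 per hour


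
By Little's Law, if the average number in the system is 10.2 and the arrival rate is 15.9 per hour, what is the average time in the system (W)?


W = L / lambda = 10.2 / 15.9 = 0.6415 hours

0.6415 hours


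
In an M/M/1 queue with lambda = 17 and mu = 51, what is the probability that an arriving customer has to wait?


P(wait) = rho = lambda/mu = 17/51 = 0.3333

0.3333


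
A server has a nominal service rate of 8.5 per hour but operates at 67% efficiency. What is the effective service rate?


Effective rate = mu * efficiency = 8.5 * 0.67 = 5.7 per hour

5.7 per hour


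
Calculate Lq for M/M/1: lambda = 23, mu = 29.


rho = 23/29; Lq = rho^2/(1-rho) = 3.04

3.04


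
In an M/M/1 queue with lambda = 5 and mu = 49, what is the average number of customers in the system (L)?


rho = 5/49; L = rho/(1-rho) = 0.11

0.11


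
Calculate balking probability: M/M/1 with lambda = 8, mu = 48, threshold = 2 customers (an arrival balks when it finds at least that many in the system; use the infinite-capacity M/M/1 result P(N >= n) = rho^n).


P(N >= 2) = rho^2 = (8/48)^2 = 0.0278

0.0278


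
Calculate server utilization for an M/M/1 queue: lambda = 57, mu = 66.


rho = lambda/mu = 57/66 = 0.8636

0.8636


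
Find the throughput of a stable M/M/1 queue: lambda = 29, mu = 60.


For a stable queue (lambda < mu), throughput = lambda = 29 per hour

29 per hour


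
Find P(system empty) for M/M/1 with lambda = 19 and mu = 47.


P0 = 1 - rho = 1 - 19/47 = 0.5957

0.5957


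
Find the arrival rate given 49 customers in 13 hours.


lambda = total arrivals / time = 49 / 13 = 3.77 per hour

3.77 per hour


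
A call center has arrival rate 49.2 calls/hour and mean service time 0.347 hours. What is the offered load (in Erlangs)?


Offered load a = lambda * E[S] = 49.2 * 0.347 = 17.07 Erlangs

17.07 Erlangs


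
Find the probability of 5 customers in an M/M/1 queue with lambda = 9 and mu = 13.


rho = 9/13; P(n) = (1-rho)*rho^n = (1-9/13)*(9/13)^5 = 0.0489

0.0489


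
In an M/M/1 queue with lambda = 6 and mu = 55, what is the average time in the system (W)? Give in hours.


W = 1/(mu - lambda) = 1/(55 - 6) = 0.0204 hours

0.0204 hours


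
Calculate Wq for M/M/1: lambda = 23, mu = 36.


rho = 23/36; Wq = rho/(mu - lambda) = 0.0491 hours

0.0491 hours


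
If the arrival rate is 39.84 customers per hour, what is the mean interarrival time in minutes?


Mean interarrival time = 60/lambda = 60/39.84 = 1.51 minutes

1.51 minutes


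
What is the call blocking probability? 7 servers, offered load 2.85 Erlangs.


B(N,A) = (A^N/N!) / sum(A^k/k!, k=0..N) with N=7, A=2.85 = 0.0177

0.0177


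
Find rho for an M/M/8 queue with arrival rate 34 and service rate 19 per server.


rho = lambda/(c*mu) = 34/(8*19) = 0.2237

0.2237


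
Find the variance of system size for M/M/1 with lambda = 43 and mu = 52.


rho = 43/52; Var(N) = rho/(1-rho)^2 = 27.6

27.6


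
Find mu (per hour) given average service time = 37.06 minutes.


mu = 60 / avg_service_time = 60 / 37.06 = 1.62 per hour

1.62 per hour


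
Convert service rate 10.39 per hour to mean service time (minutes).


Mean service time = 60/mu = 60/10.39 = 5.77 minutes

5.77 minutes


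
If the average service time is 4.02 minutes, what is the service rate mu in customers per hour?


mu = 60 / avg_service_time = 60 / 4.02 = 14.93 per hour

14.93 per hour


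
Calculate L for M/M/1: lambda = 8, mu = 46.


rho = 8/46; L = rho/(1-rho) = 0.21

0.21


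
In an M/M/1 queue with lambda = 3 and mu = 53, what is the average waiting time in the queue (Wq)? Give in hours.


rho = 3/53; Wq = rho/(mu - lambda) = 0.0011 hours

0.0011 hours


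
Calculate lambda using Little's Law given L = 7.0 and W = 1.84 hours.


lambda = L / W = 7.0 / 1.84 = 3.8 per hour

3.8 per hour


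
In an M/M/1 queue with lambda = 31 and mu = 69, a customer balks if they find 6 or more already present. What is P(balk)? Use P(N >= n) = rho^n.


P(N >= 6) = rho^6 = (31/69)^6 = 0.0082

0.0082


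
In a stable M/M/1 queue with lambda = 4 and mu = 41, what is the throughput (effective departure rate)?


For a stable queue (lambda < mu), throughput = lambda = 4 per hour

4 per hour


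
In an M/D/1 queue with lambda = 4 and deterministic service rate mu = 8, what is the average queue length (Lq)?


M/D/1: Lq = rho^2 / (2*(1-rho)) where rho = 4/8; Lq = 0.25

0.25


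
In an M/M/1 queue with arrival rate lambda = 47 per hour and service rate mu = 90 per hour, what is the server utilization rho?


rho = lambda/mu = 47/90 = 0.5222

0.5222


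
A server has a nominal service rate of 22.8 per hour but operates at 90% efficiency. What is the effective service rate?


Effective rate = mu * efficiency = 22.8 * 0.9 = 20.52 per hour

20.52 per hour


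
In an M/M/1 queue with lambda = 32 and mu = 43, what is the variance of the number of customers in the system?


rho = 32/43; Var(N) = rho/(1-rho)^2 = 11.37

11.37


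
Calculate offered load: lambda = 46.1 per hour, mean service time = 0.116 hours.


Offered load a = lambda * E[S] = 46.1 * 0.116 = 5.35 Erlangs

5.35 Erlangs


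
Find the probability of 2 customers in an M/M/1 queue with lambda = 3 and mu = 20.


rho = 3/20; P(n) = (1-rho)*rho^n = (1-3/20)*(3/20)^2 = 0.0191

0.0191


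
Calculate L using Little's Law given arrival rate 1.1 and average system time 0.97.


L = lambda * W = 1.1 * 0.97 = 1.07

1.07


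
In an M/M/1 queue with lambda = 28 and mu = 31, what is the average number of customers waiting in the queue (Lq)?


rho = 28/31; Lq = rho^2/(1-rho) = 8.43

8.43


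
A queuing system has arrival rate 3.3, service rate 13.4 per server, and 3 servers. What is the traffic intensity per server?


rho = lambda / (c * mu) = 3.3 / (3 * 13.4) = 0.0821

0.0821


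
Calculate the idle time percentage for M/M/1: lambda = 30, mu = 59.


Idle fraction = (1 - rho) * 100 = (1 - 30/59) * 100 = 49.2%

49.2%


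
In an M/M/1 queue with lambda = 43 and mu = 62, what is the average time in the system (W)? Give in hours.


W = 1/(mu - lambda) = 1/(62 - 43) = 0.0526 hours

0.0526 hours


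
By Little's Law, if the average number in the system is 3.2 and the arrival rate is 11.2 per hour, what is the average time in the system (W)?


W = L / lambda = 3.2 / 11.2 = 0.2857 hours

0.2857 hours


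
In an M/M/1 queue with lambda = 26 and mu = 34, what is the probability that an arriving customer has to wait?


P(wait) = rho = lambda/mu = 26/34 = 0.7647

0.7647


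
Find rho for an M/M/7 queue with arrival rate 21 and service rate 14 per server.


rho = lambda/(c*mu) = 21/(7*14) = 0.2143

0.2143


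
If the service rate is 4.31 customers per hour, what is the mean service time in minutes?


Mean service time = 60/mu = 60/4.31 = 13.92 minutes

13.92 minutes


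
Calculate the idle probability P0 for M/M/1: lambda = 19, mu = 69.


P0 = 1 - rho = 1 - 19/69 = 0.7246

0.7246


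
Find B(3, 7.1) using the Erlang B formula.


B(N,A) = (A^N/N!) / sum(A^k/k!, k=0..N) with N=3, A=7.1 = 0.6417

0.6417


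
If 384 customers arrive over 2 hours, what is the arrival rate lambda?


lambda = total arrivals / time = 384 / 2 = 192.0 per hour

192.0 per hour


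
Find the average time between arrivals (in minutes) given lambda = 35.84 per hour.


Mean interarrival time = 60/lambda = 60/35.84 = 1.67 minutes

1.67 minutes


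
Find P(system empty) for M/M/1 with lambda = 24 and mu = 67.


P0 = 1 - rho = 1 - 24/67 = 0.6418

0.6418


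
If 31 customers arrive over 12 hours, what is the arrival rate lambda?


lambda = total arrivals / time = 31 / 12 = 2.58 per hour

2.58 per hour


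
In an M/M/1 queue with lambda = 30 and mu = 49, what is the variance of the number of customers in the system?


rho = 30/49; Var(N) = rho/(1-rho)^2 = 4.07

4.07


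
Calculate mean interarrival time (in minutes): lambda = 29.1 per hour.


Mean interarrival time = 60/lambda = 60/29.1 = 2.06 minutes

2.06 minutes


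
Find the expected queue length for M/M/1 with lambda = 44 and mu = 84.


rho = 44/84; Lq = rho^2/(1-rho) = 0.58

0.58


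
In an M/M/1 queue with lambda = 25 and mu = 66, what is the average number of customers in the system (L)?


rho = 25/66; L = rho/(1-rho) = 0.61

0.61


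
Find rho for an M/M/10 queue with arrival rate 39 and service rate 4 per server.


rho = lambda/(c*mu) = 39/(10*4) = 0.975

0.975


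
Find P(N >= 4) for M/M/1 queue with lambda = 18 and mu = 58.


P(N >= 4) = rho^4 = (18/58)^4 = 0.0093

0.0093


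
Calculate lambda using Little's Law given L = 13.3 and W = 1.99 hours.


lambda = L / W = 13.3 / 1.99 = 6.68 per hour

6.68 per hour


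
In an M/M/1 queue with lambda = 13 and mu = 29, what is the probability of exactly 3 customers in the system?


rho = 13/29; P(n) = (1-rho)*rho^n = (1-13/29)*(13/29)^3 = 0.0497

0.0497


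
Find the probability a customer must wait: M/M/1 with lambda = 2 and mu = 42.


P(wait) = rho = lambda/mu = 2/42 = 0.0476

0.0476


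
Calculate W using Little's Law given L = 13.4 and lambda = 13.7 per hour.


W = L / lambda = 13.4 / 13.7 = 0.9781 hours

0.9781 hours


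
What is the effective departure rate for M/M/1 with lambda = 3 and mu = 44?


For a stable queue (lambda < mu), throughput = lambda = 3 per hour

3 per hour


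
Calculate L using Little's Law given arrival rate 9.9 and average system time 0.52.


L = lambda * W = 9.9 * 0.52 = 5.15

5.15


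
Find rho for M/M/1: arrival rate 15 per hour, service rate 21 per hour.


rho = lambda/mu = 15/21 = 0.7143

0.7143


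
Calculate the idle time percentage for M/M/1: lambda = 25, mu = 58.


Idle fraction = (1 - rho) * 100 = (1 - 25/58) * 100 = 56.9%

56.9%


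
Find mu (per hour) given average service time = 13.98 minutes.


mu = 60 / avg_service_time = 60 / 13.98 = 4.29 per hour

4.29 per hour


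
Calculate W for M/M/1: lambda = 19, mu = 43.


W = 1/(mu - lambda) = 1/(43 - 19) = 0.0417 hours

0.0417 hours


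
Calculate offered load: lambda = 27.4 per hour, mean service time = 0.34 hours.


Offered load a = lambda * E[S] = 27.4 * 0.34 = 9.32 Erlangs

9.32 Erlangs


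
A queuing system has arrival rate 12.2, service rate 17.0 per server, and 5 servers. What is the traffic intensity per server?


rho = lambda / (c * mu) = 12.2 / (5 * 17.0) = 0.1435

0.1435


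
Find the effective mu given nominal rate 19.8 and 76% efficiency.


Effective rate = mu * efficiency = 19.8 * 0.76 = 15.05 per hour

15.05 per hour


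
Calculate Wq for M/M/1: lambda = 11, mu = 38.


rho = 11/38; Wq = rho/(mu - lambda) = 0.0107 hours

0.0107 hours


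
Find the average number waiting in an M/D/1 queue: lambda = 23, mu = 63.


M/D/1: Lq = rho^2 / (2*(1-rho)) where rho = 23/63; Lq = 0.1

0.1


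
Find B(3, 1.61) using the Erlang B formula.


B(N,A) = (A^N/N!) / sum(A^k/k!, k=0..N) with N=3, A=1.61 = 0.1512

0.1512


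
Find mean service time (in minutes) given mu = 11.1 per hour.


Mean service time = 60/mu = 60/11.1 = 5.41 minutes

5.41 minutes


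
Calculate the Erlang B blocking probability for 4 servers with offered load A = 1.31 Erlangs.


B(N,A) = (A^N/N!) / sum(A^k/k!, k=0..N) with N=4, A=1.31 = 0.0335

0.0335


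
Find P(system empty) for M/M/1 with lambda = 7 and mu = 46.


P0 = 1 - rho = 1 - 7/46 = 0.8478

0.8478


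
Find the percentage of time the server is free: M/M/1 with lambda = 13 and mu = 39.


Idle fraction = (1 - rho) * 100 = (1 - 13/39) * 100 = 66.7%

66.7%


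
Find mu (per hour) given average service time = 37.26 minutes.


mu = 60 / avg_service_time = 60 / 37.26 = 1.61 per hour

1.61 per hour


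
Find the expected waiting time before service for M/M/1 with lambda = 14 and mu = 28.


rho = 14/28; Wq = rho/(mu - lambda) = 0.0357 hours

0.0357 hours


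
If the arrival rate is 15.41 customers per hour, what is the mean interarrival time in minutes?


Mean interarrival time = 60/lambda = 60/15.41 = 3.89 minutes

3.89 minutes


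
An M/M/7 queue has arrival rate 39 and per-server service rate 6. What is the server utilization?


rho = lambda/(c*mu) = 39/(7*6) = 0.9286

0.9286


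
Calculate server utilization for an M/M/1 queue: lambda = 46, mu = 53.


rho = lambda/mu = 46/53 = 0.8679

0.8679


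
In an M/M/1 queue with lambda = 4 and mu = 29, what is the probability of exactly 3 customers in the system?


rho = 4/29; P(n) = (1-rho)*rho^n = (1-4/29)*(4/29)^3 = 0.0023

0.0023


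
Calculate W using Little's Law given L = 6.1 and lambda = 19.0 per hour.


W = L / lambda = 6.1 / 19.0 = 0.3211 hours

0.3211 hours


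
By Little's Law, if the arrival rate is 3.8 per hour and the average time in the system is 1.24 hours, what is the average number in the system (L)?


L = lambda * W = 3.8 * 1.24 = 4.71

4.71


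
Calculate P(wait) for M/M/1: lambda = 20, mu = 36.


P(wait) = rho = lambda/mu = 20/36 = 0.5556

0.5556


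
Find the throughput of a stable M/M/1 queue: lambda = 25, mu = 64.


For a stable queue (lambda < mu), throughput = lambda = 25 per hour

25 per hour


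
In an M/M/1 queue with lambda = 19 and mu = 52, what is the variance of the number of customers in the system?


rho = 19/52; Var(N) = rho/(1-rho)^2 = 0.91

0.91


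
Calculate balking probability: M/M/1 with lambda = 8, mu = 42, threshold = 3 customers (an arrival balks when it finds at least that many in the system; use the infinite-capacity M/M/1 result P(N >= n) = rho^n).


P(N >= 3) = rho^3 = (8/42)^3 = 0.0069

0.0069


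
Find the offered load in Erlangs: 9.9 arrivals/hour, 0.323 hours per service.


Offered load a = lambda * E[S] = 9.9 * 0.323 = 3.2 Erlangs

3.2 Erlangs


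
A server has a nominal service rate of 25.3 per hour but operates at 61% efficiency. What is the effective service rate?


Effective rate = mu * efficiency = 25.3 * 0.61 = 15.43 per hour

15.43 per hour


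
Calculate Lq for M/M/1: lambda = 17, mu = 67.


rho = 17/67; Lq = rho^2/(1-rho) = 0.09

0.09


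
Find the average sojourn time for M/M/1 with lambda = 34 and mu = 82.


W = 1/(mu - lambda) = 1/(82 - 34) = 0.0208 hours

0.0208 hours


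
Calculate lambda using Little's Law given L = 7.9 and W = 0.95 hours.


lambda = L / W = 7.9 / 0.95 = 8.32 per hour

8.32 per hour


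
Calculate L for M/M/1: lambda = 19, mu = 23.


rho = 19/23; L = rho/(1-rho) = 4.75

4.75


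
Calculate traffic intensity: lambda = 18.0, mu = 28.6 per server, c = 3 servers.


rho = lambda / (c * mu) = 18.0 / (3 * 28.6) = 0.2098

0.2098


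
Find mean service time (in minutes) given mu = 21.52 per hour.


Mean service time = 60/mu = 60/21.52 = 2.79 minutes

2.79 minutes


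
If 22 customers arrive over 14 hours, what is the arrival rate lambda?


lambda = total arrivals / time = 22 / 14 = 1.57 per hour

1.57 per hour


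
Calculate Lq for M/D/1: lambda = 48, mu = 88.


M/D/1: Lq = rho^2 / (2*(1-rho)) where rho = 48/88; Lq = 0.33

0.33


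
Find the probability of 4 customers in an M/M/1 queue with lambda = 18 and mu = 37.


rho = 18/37; P(n) = (1-rho)*rho^n = (1-18/37)*(18/37)^4 = 0.0288

0.0288


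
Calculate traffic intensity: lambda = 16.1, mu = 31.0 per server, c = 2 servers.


rho = lambda / (c * mu) = 16.1 / (2 * 31.0) = 0.2597

0.2597


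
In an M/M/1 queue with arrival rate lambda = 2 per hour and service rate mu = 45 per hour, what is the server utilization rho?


rho = lambda/mu = 2/45 = 0.0444

0.0444


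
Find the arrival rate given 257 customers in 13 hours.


lambda = total arrivals / time = 257 / 13 = 19.77 per hour

19.77 per hour


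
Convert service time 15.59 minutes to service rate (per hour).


mu = 60 / avg_service_time = 60 / 15.59 = 3.85 per hour

3.85 per hour


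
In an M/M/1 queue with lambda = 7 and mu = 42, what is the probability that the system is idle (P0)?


P0 = 1 - rho = 1 - 7/42 = 0.8333

0.8333


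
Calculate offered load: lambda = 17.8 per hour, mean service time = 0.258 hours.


Offered load a = lambda * E[S] = 17.8 * 0.258 = 4.59 Erlangs

4.59 Erlangs


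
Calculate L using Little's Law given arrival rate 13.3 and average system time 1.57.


L = lambda * W = 13.3 * 1.57 = 20.88

20.88


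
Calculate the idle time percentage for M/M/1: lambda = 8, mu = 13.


Idle fraction = (1 - rho) * 100 = (1 - 8/13) * 100 = 38.5%

38.5%


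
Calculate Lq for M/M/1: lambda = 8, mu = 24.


rho = 8/24; Lq = rho^2/(1-rho) = 0.17

0.17


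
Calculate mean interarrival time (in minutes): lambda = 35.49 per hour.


Mean interarrival time = 60/lambda = 60/35.49 = 1.69 minutes

1.69 minutes


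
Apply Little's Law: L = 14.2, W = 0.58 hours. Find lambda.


lambda = L / W = 14.2 / 0.58 = 24.48 per hour

24.48 per hour


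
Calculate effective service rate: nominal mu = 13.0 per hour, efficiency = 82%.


Effective rate = mu * efficiency = 13.0 * 0.82 = 10.66 per hour

10.66 per hour


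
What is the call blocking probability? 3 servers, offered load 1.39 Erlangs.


B(N,A) = (A^N/N!) / sum(A^k/k!, k=0..N) with N=3, A=1.39 = 0.1177

0.1177


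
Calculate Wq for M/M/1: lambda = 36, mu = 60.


rho = 36/60; Wq = rho/(mu - lambda) = 0.025 hours

0.025 hours


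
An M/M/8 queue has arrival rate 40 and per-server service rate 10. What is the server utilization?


rho = lambda/(c*mu) = 40/(8*10) = 0.5

0.5


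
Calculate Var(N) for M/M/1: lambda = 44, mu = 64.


rho = 44/64; Var(N) = rho/(1-rho)^2 = 7.04

7.04


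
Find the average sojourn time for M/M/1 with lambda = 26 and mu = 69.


W = 1/(mu - lambda) = 1/(69 - 26) = 0.0233 hours

0.0233 hours


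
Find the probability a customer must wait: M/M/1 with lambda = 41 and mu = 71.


P(wait) = rho = lambda/mu = 41/71 = 0.5775

0.5775


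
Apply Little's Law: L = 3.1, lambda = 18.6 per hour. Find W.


W = L / lambda = 3.1 / 18.6 = 0.1667 hours

0.1667 hours


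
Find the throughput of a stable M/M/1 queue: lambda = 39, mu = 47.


For a stable queue (lambda < mu), throughput = lambda = 39 per hour

39 per hour


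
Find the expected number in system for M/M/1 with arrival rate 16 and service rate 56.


rho = 16/56; L = rho/(1-rho) = 0.4

0.4


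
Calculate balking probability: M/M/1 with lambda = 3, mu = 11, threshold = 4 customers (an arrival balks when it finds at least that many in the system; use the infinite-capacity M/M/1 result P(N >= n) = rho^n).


P(N >= 4) = rho^4 = (3/11)^4 = 0.0055

0.0055


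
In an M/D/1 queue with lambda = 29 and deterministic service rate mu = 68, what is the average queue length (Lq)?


M/D/1: Lq = rho^2 / (2*(1-rho)) where rho = 29/68; Lq = 0.16

0.16


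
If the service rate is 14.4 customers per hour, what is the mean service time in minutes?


Mean service time = 60/mu = 60/14.4 = 4.17 minutes

4.17 minutes


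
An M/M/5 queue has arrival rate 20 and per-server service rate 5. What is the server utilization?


rho = lambda/(c*mu) = 20/(5*5) = 0.8

0.8


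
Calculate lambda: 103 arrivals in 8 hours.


lambda = total arrivals / time = 103 / 8 = 12.88 per hour

12.88 per hour


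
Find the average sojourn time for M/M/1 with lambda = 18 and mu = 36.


W = 1/(mu - lambda) = 1/(36 - 18) = 0.0556 hours

0.0556 hours


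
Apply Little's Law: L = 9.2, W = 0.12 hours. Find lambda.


lambda = L / W = 9.2 / 0.12 = 76.67 per hour

76.67 per hour


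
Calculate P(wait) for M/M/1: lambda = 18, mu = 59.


P(wait) = rho = lambda/mu = 18/59 = 0.3051

0.3051


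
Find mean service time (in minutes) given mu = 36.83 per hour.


Mean service time = 60/mu = 60/36.83 = 1.63 minutes

1.63 minutes


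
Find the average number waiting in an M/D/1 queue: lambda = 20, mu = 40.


M/D/1: Lq = rho^2 / (2*(1-rho)) where rho = 20/40; Lq = 0.25

0.25


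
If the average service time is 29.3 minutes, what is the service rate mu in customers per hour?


mu = 60 / avg_service_time = 60 / 29.3 = 2.05 per hour

2.05 per hour


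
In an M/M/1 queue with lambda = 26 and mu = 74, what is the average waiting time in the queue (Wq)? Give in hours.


rho = 26/74; Wq = rho/(mu - lambda) = 0.0073 hours

0.0073 hours


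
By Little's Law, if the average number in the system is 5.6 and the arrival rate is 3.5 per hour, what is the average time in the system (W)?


W = L / lambda = 5.6 / 3.5 = 1.6 hours

1.6 hours


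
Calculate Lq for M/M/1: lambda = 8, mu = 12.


rho = 8/12; Lq = rho^2/(1-rho) = 1.33

1.33


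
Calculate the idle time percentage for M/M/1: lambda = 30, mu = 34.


Idle fraction = (1 - rho) * 100 = (1 - 30/34) * 100 = 11.8%

11.8%


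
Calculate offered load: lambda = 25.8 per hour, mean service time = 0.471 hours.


Offered load a = lambda * E[S] = 25.8 * 0.471 = 12.15 Erlangs

12.15 Erlangs


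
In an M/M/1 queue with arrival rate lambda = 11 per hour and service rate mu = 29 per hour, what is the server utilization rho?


rho = lambda/mu = 11/29 = 0.3793

0.3793


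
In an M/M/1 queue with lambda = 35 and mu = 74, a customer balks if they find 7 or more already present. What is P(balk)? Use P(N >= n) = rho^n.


P(N >= 7) = rho^7 = (35/74)^7 = 0.0053

0.0053


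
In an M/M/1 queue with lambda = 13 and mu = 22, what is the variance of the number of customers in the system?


rho = 13/22; Var(N) = rho/(1-rho)^2 = 3.53

3.53


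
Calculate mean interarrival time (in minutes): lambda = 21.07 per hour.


Mean interarrival time = 60/lambda = 60/21.07 = 2.85 minutes

2.85 minutes


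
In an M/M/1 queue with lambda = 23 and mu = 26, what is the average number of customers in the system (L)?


rho = 23/26; L = rho/(1-rho) = 7.67

7.67


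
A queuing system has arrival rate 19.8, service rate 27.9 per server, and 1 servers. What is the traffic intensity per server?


rho = lambda / (c * mu) = 19.8 / (1 * 27.9) = 0.7097

0.7097


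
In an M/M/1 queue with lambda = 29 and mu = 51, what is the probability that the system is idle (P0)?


P0 = 1 - rho = 1 - 29/51 = 0.4314

0.4314


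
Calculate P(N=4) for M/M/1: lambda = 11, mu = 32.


rho = 11/32; P(n) = (1-rho)*rho^n = (1-11/32)*(11/32)^4 = 0.0092

0.0092


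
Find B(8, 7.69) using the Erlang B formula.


B(N,A) = (A^N/N!) / sum(A^k/k!, k=0..N) with N=8, A=7.69 = 0.2182

0.2182


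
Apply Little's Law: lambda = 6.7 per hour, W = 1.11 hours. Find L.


L = lambda * W = 6.7 * 1.11 = 7.44

7.44


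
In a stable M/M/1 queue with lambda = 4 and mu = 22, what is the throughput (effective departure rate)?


For a stable queue (lambda < mu), throughput = lambda = 4 per hour

4 per hour


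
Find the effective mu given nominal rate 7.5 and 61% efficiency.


Effective rate = mu * efficiency = 7.5 * 0.61 = 4.58 per hour

4.58 per hour


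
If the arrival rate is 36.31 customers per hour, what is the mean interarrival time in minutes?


Mean interarrival time = 60/lambda = 60/36.31 = 1.65 minutes

1.65 minutes


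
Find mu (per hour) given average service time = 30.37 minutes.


mu = 60 / avg_service_time = 60 / 30.37 = 1.98 per hour

1.98 per hour


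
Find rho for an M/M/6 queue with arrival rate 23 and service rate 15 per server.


rho = lambda/(c*mu) = 23/(6*15) = 0.2556

0.2556


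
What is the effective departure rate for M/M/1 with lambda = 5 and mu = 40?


For a stable queue (lambda < mu), throughput = lambda = 5 per hour

5 per hour


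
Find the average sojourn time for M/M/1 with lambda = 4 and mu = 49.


W = 1/(mu - lambda) = 1/(49 - 4) = 0.0222 hours

0.0222 hours


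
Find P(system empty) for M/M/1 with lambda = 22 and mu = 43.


P0 = 1 - rho = 1 - 22/43 = 0.4884

0.4884


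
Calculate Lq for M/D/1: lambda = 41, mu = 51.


M/D/1: Lq = rho^2 / (2*(1-rho)) where rho = 41/51; Lq = 1.65

1.65


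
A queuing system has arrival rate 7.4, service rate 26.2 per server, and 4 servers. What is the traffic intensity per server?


rho = lambda / (c * mu) = 7.4 / (4 * 26.2) = 0.0706

0.0706


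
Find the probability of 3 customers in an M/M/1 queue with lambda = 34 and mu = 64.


rho = 34/64; P(n) = (1-rho)*rho^n = (1-34/64)*(34/64)^3 = 0.0703

0.0703


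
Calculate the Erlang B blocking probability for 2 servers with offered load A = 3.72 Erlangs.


B(N,A) = (A^N/N!) / sum(A^k/k!, k=0..N) with N=2, A=3.72 = 0.5945

0.5945


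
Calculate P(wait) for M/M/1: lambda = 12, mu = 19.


P(wait) = rho = lambda/mu = 12/19 = 0.6316

0.6316


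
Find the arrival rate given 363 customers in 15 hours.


lambda = total arrivals / time = 363 / 15 = 24.2 per hour

24.2 per hour


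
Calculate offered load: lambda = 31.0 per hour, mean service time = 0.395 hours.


Offered load a = lambda * E[S] = 31.0 * 0.395 = 12.25 Erlangs

12.25 Erlangs


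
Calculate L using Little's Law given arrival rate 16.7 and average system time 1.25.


L = lambda * W = 16.7 * 1.25 = 20.88

20.88


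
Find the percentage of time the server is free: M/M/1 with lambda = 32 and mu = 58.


Idle fraction = (1 - rho) * 100 = (1 - 32/58) * 100 = 44.8%

44.8%


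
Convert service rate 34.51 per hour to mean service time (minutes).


Mean service time = 60/mu = 60/34.51 = 1.74 minutes

1.74 minutes


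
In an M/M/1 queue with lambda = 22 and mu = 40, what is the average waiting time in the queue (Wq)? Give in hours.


rho = 22/40; Wq = rho/(mu - lambda) = 0.0306 hours

0.0306 hours


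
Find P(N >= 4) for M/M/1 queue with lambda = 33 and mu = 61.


P(N >= 4) = rho^4 = (33/61)^4 = 0.0857

0.0857


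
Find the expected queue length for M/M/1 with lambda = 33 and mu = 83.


rho = 33/83; Lq = rho^2/(1-rho) = 0.26

0.26


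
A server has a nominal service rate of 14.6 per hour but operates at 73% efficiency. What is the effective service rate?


Effective rate = mu * efficiency = 14.6 * 0.73 = 10.66 per hour

10.66 per hour


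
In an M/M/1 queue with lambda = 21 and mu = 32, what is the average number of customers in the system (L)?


rho = 21/32; L = rho/(1-rho) = 1.91

1.91


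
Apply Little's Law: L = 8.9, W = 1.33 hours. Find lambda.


lambda = L / W = 8.9 / 1.33 = 6.69 per hour

6.69 per hour


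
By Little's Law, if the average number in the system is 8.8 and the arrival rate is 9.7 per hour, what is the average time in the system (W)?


W = L / lambda = 8.8 / 9.7 = 0.9072 hours

0.9072 hours


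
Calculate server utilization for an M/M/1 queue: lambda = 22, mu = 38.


rho = lambda/mu = 22/38 = 0.5789

0.5789


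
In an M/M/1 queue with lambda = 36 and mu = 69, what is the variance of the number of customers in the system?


rho = 36/69; Var(N) = rho/(1-rho)^2 = 2.28

2.28


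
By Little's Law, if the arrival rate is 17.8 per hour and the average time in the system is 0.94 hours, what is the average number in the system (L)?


L = lambda * W = 17.8 * 0.94 = 16.73

16.73


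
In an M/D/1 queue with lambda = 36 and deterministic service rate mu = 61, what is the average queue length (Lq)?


M/D/1: Lq = rho^2 / (2*(1-rho)) where rho = 36/61; Lq = 0.42

0.42


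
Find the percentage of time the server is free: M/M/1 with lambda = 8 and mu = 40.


Idle fraction = (1 - rho) * 100 = (1 - 8/40) * 100 = 80.0%

80.0%


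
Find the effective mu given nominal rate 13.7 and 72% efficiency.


Effective rate = mu * efficiency = 13.7 * 0.72 = 9.86 per hour

9.86 per hour


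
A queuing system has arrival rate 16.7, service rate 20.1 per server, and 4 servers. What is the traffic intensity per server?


rho = lambda / (c * mu) = 16.7 / (4 * 20.1) = 0.2077

0.2077


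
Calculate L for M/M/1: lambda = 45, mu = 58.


rho = 45/58; L = rho/(1-rho) = 3.46

3.46


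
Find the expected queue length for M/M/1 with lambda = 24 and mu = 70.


rho = 24/70; Lq = rho^2/(1-rho) = 0.18

0.18


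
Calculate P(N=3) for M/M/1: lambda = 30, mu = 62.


rho = 30/62; P(n) = (1-rho)*rho^n = (1-30/62)*(30/62)^3 = 0.0585

0.0585


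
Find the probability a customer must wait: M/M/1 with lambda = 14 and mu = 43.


P(wait) = rho = lambda/mu = 14/43 = 0.3256

0.3256


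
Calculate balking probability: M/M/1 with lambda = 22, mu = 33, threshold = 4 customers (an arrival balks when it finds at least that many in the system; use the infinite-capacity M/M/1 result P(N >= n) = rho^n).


P(N >= 4) = rho^4 = (22/33)^4 = 0.1975

0.1975


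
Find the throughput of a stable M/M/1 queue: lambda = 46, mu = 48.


For a stable queue (lambda < mu), throughput = lambda = 46 per hour

46 per hour


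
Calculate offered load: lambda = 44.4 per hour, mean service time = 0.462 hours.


Offered load a = lambda * E[S] = 44.4 * 0.462 = 20.51 Erlangs

20.51 Erlangs


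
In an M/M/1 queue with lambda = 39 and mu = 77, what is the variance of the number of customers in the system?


rho = 39/77; Var(N) = rho/(1-rho)^2 = 2.08

2.08


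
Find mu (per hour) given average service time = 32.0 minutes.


mu = 60 / avg_service_time = 60 / 32.0 = 1.88 per hour

1.88 per hour


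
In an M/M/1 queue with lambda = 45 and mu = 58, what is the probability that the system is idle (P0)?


P0 = 1 - rho = 1 - 45/58 = 0.2241

0.2241


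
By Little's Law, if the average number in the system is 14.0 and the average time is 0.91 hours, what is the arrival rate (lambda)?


lambda = L / W = 14.0 / 0.91 = 15.38 per hour

15.38 per hour


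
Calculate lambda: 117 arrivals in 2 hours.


lambda = total arrivals / time = 117 / 2 = 58.5 per hour

58.5 per hour


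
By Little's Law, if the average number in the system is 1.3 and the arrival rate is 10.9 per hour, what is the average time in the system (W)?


W = L / lambda = 1.3 / 10.9 = 0.1193 hours

0.1193 hours


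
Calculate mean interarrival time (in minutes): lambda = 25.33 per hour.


Mean interarrival time = 60/lambda = 60/25.33 = 2.37 minutes

2.37 minutes


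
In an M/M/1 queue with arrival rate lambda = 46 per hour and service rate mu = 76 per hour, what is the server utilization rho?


rho = lambda/mu = 46/76 = 0.6053

0.6053


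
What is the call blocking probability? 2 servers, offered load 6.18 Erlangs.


B(N,A) = (A^N/N!) / sum(A^k/k!, k=0..N) with N=2, A=6.18 = 0.7267

0.7267


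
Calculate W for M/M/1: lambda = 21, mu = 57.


W = 1/(mu - lambda) = 1/(57 - 21) = 0.0278 hours

0.0278 hours


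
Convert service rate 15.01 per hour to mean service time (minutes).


Mean service time = 60/mu = 60/15.01 = 4.0 minutes

4.0 minutes


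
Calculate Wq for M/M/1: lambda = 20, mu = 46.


rho = 20/46; Wq = rho/(mu - lambda) = 0.0167 hours

0.0167 hours


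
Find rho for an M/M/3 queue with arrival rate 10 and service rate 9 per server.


rho = lambda/(c*mu) = 10/(3*9) = 0.3704

0.3704


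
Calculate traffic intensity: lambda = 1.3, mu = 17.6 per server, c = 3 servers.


rho = lambda / (c * mu) = 1.3 / (3 * 17.6) = 0.0246

0.0246
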